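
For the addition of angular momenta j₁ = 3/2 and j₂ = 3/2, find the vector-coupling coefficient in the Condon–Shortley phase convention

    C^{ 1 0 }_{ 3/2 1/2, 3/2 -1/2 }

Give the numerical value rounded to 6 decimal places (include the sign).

√[3·2!1!1!/5! · 2!1!1!2!1!1!] = √(1/5)
  +(−1)^0/∏(0,2,1,1,0,0)! = 1/2  (running 1/2)
  +(−1)^1/∏(1,1,0,0,1,1)! = -1  (running -1/2)
⟨..|..⟩ = √(1/5)·(-1/2) = -0.223607

-0.223607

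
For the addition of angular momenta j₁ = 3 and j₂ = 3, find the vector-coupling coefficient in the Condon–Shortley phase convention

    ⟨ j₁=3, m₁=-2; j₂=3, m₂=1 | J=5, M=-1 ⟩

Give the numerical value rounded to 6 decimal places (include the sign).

−√(9/28) ≈ -0.566947

√[11·1!5!5!/12! · 1!5!4!2!4!6!] = √(230400/7)
  +(−1)^0/∏(0,1,5,4,0,1)! = 1/2880  (running 1/2880)
  +(−1)^1/∏(1,0,4,3,1,2)! = -1/288  (running -1/320)
⟨..|..⟩ = √(230400/7)·(-1/320) = -0.566947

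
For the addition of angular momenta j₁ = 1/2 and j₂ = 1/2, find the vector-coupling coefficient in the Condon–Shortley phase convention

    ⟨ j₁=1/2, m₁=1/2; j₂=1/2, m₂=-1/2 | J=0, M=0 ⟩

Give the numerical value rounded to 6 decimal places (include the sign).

+0.707107  (= +√(1/2))

√[1·1!0!0!/2! · 1!0!0!1!0!0!] = √(1/2)
  +(−1)^0/∏(0,1,0,0,0,0)! = 1  (running 1)
⟨..|..⟩ = √(1/2)·(1) = +0.707107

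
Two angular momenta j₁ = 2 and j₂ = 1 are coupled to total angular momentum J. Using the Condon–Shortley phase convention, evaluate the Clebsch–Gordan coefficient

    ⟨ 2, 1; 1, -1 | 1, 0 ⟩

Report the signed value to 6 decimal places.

+√(3/10) = +0.547723

√[3·2!2!0!/5! · 3!1!0!2!1!1!] = √(6/5)
  +(−1)^0/∏(0,2,1,0,1,0)! = 1/2  (running 1/2)
⟨..|..⟩ = √(6/5)·(1/2) = +0.547723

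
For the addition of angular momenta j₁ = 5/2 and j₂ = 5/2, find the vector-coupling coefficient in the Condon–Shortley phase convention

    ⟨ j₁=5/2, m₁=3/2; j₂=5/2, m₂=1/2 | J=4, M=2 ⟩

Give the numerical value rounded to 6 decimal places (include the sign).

+√(5/28) = +0.422577

√[9·1!4!4!/10! · 4!1!3!2!6!2!] = √(20736/35)
  +(−1)^0/∏(0,1,1,3,3,1)! = 1/36  (running 1/36)
  +(−1)^1/∏(1,0,0,2,4,2)! = -1/96  (running 5/288)
⟨..|..⟩ = √(20736/35)·(5/288) = +0.422577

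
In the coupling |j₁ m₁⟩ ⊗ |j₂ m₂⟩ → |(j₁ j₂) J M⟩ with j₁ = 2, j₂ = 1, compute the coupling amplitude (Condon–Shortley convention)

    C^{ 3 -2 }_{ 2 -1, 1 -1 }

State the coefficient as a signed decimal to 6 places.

j₁+j₂−J=0  J+j₁−j₂=4  J−j₁+j₂=2  j₁+j₂+J+1=7
(j₁±m₁, j₂±m₂, J±M) = (1,3,0,2,1,5)
P² = 96
sum k=0..0:
  [0] +1/12 = 1/12
S = 1/12
C² = P²·S² = 2/3 ; C = +0.816497

+0.816497  (= +√(2/3))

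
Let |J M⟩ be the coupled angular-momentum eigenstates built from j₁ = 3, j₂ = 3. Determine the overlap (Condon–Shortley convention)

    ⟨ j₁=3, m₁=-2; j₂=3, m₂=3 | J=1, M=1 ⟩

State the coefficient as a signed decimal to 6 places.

-0.327327  (= −√(3/28))

√[3·5!1!1!/8! · 1!5!6!0!2!0!] = √(10800/7)
  +(−1)^5/∏(5,0,0,1,1,0)! = -1/120  (running -1/120)
⟨..|..⟩ = √(10800/7)·(-1/120) = -0.327327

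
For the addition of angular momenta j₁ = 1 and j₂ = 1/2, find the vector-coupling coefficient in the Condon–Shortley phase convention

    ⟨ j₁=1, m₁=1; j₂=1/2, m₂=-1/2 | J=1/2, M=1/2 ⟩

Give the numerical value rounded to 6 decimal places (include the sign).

√[2·1!1!0!/3! · 2!0!0!1!1!0!] = √(2/3)
  +(−1)^0/∏(0,1,0,0,1,0)! = 1  (running 1)
⟨..|..⟩ = √(2/3)·(1) = +0.816497

+0.816497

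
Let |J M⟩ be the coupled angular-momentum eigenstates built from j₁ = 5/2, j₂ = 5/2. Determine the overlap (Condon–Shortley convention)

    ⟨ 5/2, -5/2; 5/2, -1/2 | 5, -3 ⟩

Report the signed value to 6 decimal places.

√[11·0!5!5!/11! · 0!5!2!3!2!8!] = √(460800)
  +(−1)^0/∏(0,0,5,2,0,3)! = 1/1440  (running 1/1440)
⟨..|..⟩ = √(460800)·(1/1440) = +0.471405

+√(2/9) = +0.471405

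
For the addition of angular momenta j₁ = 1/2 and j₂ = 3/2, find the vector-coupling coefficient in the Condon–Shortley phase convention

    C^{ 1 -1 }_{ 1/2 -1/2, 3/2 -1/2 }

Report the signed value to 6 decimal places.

triangle: 1!×0!×2!/4! = 2/24
(j±m)!: 0!×1!×1!×2!×0!×2! = 4
prefactor² = (2J+1)×Δ×N² = 1
  k=1: −1/(1!×0!×0!×0!×0!×2!) = -1/2
Σ = -1/2  ⇒  CG² = 1×(-1/2)² = 1/4
CG = −√(1/4) = -0.500000

-0.500000  (= −√(1/4))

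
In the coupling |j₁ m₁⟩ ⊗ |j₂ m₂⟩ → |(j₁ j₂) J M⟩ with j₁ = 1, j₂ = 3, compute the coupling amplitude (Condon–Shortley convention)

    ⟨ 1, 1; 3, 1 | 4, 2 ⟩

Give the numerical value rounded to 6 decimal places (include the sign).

+0.731925  (= +√(15/28))

√[9·0!2!6!/9! · 2!0!4!2!6!2!] = √(34560/7)
  +(−1)^0/∏(0,0,0,4,2,2)! = 1/96  (running 1/96)
⟨..|..⟩ = √(34560/7)·(1/96) = +0.731925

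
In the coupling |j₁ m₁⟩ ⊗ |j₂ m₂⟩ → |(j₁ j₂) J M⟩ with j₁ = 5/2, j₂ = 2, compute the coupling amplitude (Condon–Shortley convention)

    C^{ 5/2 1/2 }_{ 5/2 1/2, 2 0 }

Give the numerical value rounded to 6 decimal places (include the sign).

-0.478091

√[6·2!3!2!/8! · 3!2!2!2!3!2!] = √(72/35)
  +(−1)^0/∏(0,2,2,2,1,0)! = 1/8  (running 1/8)
  +(−1)^1/∏(1,1,1,1,2,1)! = -1/2  (running -3/8)
  +(−1)^2/∏(2,0,0,0,3,2)! = 1/24  (running -1/3)
⟨..|..⟩ = √(72/35)·(-1/3) = -0.478091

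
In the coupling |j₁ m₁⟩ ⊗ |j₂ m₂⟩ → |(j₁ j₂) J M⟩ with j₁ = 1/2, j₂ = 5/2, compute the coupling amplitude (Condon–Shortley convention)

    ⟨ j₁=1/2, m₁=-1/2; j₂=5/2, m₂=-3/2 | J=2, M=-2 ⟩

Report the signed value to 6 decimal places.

j₁+j₂−J=1  J+j₁−j₂=0  J−j₁+j₂=4  j₁+j₂+J+1=6
(j₁±m₁, j₂±m₂, J±M) = (0,1,1,4,0,4)
P² = 96
sum k=1..1:
  [1] −1/24 = -1/24
S = -1/24
C² = P²·S² = 1/6 ; C = -0.408248

−√(1/6) ≈ -0.408248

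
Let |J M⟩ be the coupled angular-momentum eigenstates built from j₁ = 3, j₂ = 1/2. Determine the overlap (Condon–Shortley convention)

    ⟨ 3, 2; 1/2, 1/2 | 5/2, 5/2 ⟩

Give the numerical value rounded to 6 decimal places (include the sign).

-0.377964

√[6·1!5!0!/7! · 5!1!1!0!5!0!] = √(14400/7)
  +(−1)^1/∏(1,0,0,0,5,0)! = -1/120  (running -1/120)
⟨..|..⟩ = √(14400/7)·(-1/120) = -0.377964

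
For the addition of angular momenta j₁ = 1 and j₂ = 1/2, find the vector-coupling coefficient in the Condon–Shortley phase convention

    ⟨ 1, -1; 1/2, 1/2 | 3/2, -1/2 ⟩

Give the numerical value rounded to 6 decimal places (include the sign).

√[4·0!2!1!/4! · 0!2!1!0!1!2!] = √(4/3)
  +(−1)^0/∏(0,0,2,1,0,0)! = 1/2  (running 1/2)
⟨..|..⟩ = √(4/3)·(1/2) = +0.577350

+√(1/3) ≈ +0.577350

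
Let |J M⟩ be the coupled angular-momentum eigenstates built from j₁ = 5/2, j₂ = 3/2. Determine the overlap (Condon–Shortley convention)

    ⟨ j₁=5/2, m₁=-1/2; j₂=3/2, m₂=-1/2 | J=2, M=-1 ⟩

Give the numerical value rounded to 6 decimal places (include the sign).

j₁+j₂−J=2  J+j₁−j₂=3  J−j₁+j₂=1  j₁+j₂+J+1=7
(j₁±m₁, j₂±m₂, J±M) = (2,3,1,2,1,3)
P² = 12/7
sum k=0..1:
  [0] +1/12 = 1/12
  [1] −1/2 = -1/2
S = -5/12
C² = P²·S² = 25/84 ; C = -0.545545

−√(25/84) = -0.545545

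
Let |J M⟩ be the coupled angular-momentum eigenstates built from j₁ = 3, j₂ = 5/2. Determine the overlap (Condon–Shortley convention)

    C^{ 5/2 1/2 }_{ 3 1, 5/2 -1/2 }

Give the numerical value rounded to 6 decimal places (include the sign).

√[6·3!3!2!/9! · 4!2!2!3!3!2!] = √(288/35)
  +(−1)^0/∏(0,3,2,2,1,0)! = 1/24  (running 1/24)
  +(−1)^1/∏(1,2,1,1,2,1)! = -1/4  (running -5/24)
  +(−1)^2/∏(2,1,0,0,3,2)! = 1/24  (running -1/6)
⟨..|..⟩ = √(288/35)·(-1/6) = -0.478091

−√(8/35) = -0.478091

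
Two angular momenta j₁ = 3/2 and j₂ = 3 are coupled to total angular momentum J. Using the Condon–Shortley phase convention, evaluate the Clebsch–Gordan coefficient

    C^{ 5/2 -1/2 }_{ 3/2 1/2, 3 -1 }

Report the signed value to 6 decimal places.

j₁+j₂−J=2  J+j₁−j₂=1  J−j₁+j₂=4  j₁+j₂+J+1=8
(j₁±m₁, j₂±m₂, J±M) = (2,1,2,4,2,3)
P² = 288/35
sum k=0..1:
  [0] +1/8 = 1/8
  [1] −1/6 = -1/6
S = -1/24
C² = P²·S² = 1/70 ; C = -0.119523

−√(1/70) = -0.119523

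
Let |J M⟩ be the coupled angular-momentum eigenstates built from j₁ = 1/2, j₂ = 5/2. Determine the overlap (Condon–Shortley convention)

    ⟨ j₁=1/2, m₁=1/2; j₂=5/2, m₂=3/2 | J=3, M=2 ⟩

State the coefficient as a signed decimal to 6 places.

+0.912871  (= +√(5/6))

j₁+j₂−J=0  J+j₁−j₂=1  J−j₁+j₂=5  j₁+j₂+J+1=7
(j₁±m₁, j₂±m₂, J±M) = (1,0,4,1,5,1)
P² = 480
sum k=0..0:
  [0] +1/24 = 1/24
S = 1/24
C² = P²·S² = 5/6 ; C = +0.912871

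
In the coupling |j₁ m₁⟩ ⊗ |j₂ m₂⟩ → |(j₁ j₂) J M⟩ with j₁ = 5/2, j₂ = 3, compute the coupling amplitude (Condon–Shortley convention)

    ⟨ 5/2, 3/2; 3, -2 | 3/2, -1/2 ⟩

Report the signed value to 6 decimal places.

√[4·4!1!2!/8! · 4!1!1!5!1!2!] = √(192/7)
  +(−1)^0/∏(0,4,1,1,0,1)! = 1/24  (running 1/24)
  +(−1)^1/∏(1,3,0,0,1,2)! = -1/12  (running -1/24)
⟨..|..⟩ = √(192/7)·(-1/24) = -0.218218

-0.218218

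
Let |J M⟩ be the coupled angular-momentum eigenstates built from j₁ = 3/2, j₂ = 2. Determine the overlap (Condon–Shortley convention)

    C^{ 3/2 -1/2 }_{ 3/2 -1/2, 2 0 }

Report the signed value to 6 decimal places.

−√(1/5) ≈ -0.447214

√[4·2!1!2!/6! · 1!2!2!2!1!2!] = √(16/45)
  +(−1)^1/∏(1,1,1,1,0,1)! = -1  (running -1)
  +(−1)^2/∏(2,0,0,0,1,2)! = 1/4  (running -3/4)
⟨..|..⟩ = √(16/45)·(-3/4) = -0.447214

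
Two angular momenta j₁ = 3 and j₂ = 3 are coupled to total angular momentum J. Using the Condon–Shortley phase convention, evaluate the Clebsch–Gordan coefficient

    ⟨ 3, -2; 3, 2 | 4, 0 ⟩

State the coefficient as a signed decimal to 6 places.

√[9·2!4!4!/11! · 1!5!5!1!4!4!] = √(165888/77)
  +(−1)^1/∏(1,1,4,4,0,0)! = -1/576  (running -1/576)
  +(−1)^2/∏(2,0,3,3,1,1)! = 1/72  (running 7/576)
⟨..|..⟩ = √(165888/77)·(7/576) = +0.564076

+√(7/22) = +0.564076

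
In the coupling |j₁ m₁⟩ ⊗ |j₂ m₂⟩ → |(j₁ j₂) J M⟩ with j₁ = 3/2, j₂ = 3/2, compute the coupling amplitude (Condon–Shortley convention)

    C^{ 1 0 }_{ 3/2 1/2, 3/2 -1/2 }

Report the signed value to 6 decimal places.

-0.223607

triangle: 2!×1!×1!/5! = 2/120
(j±m)!: 2!×1!×1!×2!×1!×1! = 4
prefactor² = (2J+1)×Δ×N² = 1/5
  k=0: +1/(0!×2!×1!×1!×0!×0!) = 1/2
  k=1: −1/(1!×1!×0!×0!×1!×1!) = -1
Σ = -1/2  ⇒  CG² = 1/5×(-1/2)² = 1/20
CG = −√(1/20) = -0.223607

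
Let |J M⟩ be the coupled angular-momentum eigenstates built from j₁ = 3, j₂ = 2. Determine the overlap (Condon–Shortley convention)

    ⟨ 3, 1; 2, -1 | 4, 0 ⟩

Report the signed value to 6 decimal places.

√[9·1!5!3!/10! · 4!2!1!3!4!4!] = √(10368/35)
  +(−1)^0/∏(0,1,2,1,3,2)! = 1/24  (running 1/24)
  +(−1)^1/∏(1,0,1,0,4,3)! = -1/144  (running 5/144)
⟨..|..⟩ = √(10368/35)·(5/144) = +0.597614

+√(5/14) ≈ +0.597614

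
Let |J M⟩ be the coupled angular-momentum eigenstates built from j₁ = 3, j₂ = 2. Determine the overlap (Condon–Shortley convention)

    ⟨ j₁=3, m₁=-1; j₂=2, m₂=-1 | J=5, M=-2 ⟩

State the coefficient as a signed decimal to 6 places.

+0.707107

j₁+j₂−J=0  J+j₁−j₂=6  J−j₁+j₂=4  j₁+j₂+J+1=11
(j₁±m₁, j₂±m₂, J±M) = (2,4,1,3,3,7)
P² = 41472
sum k=0..0:
  [0] +1/288 = 1/288
S = 1/288
C² = P²·S² = 1/2 ; C = +0.707107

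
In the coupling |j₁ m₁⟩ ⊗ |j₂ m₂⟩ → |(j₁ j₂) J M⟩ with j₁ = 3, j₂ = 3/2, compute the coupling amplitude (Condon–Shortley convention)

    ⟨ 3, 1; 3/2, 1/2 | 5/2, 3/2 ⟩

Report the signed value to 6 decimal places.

-0.591608  (= −√(7/20))

j₁+j₂−J=2  J+j₁−j₂=4  J−j₁+j₂=1  j₁+j₂+J+1=8
(j₁±m₁, j₂±m₂, J±M) = (4,2,2,1,4,1)
P² = 576/35
sum k=1..2:
  [1] −1/6 = -1/6
  [2] +1/48 = 1/48
S = -7/48
C² = P²·S² = 7/20 ; C = -0.591608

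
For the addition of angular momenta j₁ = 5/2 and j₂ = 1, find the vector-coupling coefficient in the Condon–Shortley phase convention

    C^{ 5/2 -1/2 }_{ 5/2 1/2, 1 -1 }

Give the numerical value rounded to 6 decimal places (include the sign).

+0.717137  (= +√(18/35))

triangle: 1!·4!·1!/7! = 24/5040
(j±m)!: 3!·2!·0!·2!·2!·3! = 288
prefactor² = (2J+1)·Δ·N² = 288/35
  k=0: +1/(0!·1!·2!·0!·2!·1!) = 1/4
Σ = 1/4  ⇒  CG² = 288/35·1/4² = 18/35
CG = +√(18/35) = +0.717137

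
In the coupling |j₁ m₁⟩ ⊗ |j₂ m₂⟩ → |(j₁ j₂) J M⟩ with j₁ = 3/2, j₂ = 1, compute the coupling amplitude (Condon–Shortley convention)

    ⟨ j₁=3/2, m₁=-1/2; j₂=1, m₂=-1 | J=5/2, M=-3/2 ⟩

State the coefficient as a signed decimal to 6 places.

+√(3/5) = +0.774597

triangle: 0!×3!×2!/6! = 12/720
(j±m)!: 1!×2!×0!×2!×1!×4! = 96
prefactor² = (2J+1)×Δ×N² = 48/5
  k=0: +1/(0!×0!×2!×0!×1!×2!) = 1/4
Σ = 1/4  ⇒  CG² = 48/5×1/4² = 3/5
CG = +√(3/5) = +0.774597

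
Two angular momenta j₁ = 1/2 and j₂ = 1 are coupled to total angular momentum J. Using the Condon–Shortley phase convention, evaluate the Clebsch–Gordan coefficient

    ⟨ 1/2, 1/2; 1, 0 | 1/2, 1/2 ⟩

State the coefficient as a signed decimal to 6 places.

j₁+j₂−J=1  J+j₁−j₂=0  J−j₁+j₂=1  j₁+j₂+J+1=3
(j₁±m₁, j₂±m₂, J±M) = (1,0,1,1,1,0)
P² = 1/3
sum k=0..0:
  [0] +1/1 = 1
S = 1
C² = P²·S² = 1/3 ; C = +0.577350

+√(1/3) = +0.577350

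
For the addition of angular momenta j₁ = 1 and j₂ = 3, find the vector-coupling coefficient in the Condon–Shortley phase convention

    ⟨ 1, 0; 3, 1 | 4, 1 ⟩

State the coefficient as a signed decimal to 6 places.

+√(15/28) = +0.731925

triangle: 0!*2!*6!/9! = 1440/362880
(j±m)!: 1!*1!*4!*2!*5!*3! = 34560
prefactor² = (2J+1)*Δ*N² = 8640/7
  k=0: +1/(0!*0!*1!*4!*1!*2!) = 1/48
Σ = 1/48  ⇒  CG² = 8640/7*1/48² = 15/28
CG = +√(15/28) = +0.731925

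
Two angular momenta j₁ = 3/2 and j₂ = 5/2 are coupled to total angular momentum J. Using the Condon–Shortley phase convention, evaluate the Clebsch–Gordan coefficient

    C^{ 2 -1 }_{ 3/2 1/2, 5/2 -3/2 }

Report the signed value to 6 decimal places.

triangle: 2!·1!·3!/7! = 12/5040
(j±m)!: 2!·1!·1!·4!·1!·3! = 288
prefactor² = (2J+1)·Δ·N² = 24/7
  k=0: +1/(0!·2!·1!·1!·0!·2!) = 1/4
  k=1: −1/(1!·1!·0!·0!·1!·3!) = -1/6
Σ = 1/12  ⇒  CG² = 24/7·1/12² = 1/42
CG = +√(1/42) = +0.154303

+0.154303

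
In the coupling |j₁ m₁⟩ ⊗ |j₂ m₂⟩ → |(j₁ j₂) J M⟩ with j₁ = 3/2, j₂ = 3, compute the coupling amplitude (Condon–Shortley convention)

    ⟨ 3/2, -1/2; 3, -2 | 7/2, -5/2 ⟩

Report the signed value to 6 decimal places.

j₁+j₂−J=1  J+j₁−j₂=2  J−j₁+j₂=5  j₁+j₂+J+1=9
(j₁±m₁, j₂±m₂, J±M) = (1,2,1,5,1,6)
P² = 6400/7
sum k=0..1:
  [0] +1/48 = 1/48
  [1] −1/120 = -1/120
S = 1/80
C² = P²·S² = 1/7 ; C = +0.377964

+√(1/7) = +0.377964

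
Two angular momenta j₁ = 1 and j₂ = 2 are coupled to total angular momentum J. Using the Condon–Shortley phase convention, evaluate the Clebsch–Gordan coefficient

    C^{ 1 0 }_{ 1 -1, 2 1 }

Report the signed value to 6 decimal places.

+√(3/10) ≈ +0.547723

j₁+j₂−J=2  J+j₁−j₂=0  J−j₁+j₂=2  j₁+j₂+J+1=5
(j₁±m₁, j₂±m₂, J±M) = (0,2,3,1,1,1)
P² = 6/5
sum k=2..2:
  [2] +1/2 = 1/2
S = 1/2
C² = P²·S² = 3/10 ; C = +0.547723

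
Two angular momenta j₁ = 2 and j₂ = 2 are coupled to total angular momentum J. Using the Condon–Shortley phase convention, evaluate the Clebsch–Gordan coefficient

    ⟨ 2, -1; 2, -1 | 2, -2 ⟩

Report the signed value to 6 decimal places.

-0.654654

√[5·2!2!2!/7! · 1!3!1!3!0!4!] = √(48/7)
  +(−1)^1/∏(1,1,2,0,0,2)! = -1/4  (running -1/4)
⟨..|..⟩ = √(48/7)·(-1/4) = -0.654654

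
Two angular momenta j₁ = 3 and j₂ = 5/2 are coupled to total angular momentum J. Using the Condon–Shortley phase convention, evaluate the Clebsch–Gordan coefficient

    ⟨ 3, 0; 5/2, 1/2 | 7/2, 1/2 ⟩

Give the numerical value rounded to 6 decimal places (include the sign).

−√(4/21) = -0.436436

j₁+j₂−J=2  J+j₁−j₂=4  J−j₁+j₂=3  j₁+j₂+J+1=10
(j₁±m₁, j₂±m₂, J±M) = (3,3,3,2,4,3)
P² = 6912/175
sum k=0..2:
  [0] +1/72 = 1/72
  [1] −1/8 = -1/8
  [2] +1/24 = 1/24
S = -5/72
C² = P²·S² = 4/21 ; C = -0.436436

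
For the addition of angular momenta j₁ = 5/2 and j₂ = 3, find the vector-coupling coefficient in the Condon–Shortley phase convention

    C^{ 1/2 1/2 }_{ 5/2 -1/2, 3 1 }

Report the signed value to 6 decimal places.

−√(4/21) ≈ -0.436436

√[2·5!0!1!/7! · 2!3!4!2!1!0!] = √(192/7)
  +(−1)^3/∏(3,2,0,1,0,0)! = -1/12  (running -1/12)
⟨..|..⟩ = √(192/7)·(-1/12) = -0.436436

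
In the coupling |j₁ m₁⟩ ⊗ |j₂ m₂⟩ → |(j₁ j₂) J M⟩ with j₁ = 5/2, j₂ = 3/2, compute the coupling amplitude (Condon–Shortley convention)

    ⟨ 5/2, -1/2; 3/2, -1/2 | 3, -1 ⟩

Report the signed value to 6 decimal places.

+0.129099  (= +√(1/60))

triangle: 1!*4!*2!/8! = 48/40320
(j±m)!: 2!*3!*1!*2!*2!*4! = 1152
prefactor² = (2J+1)*Δ*N² = 48/5
  k=0: +1/(0!*1!*3!*1!*1!*1!) = 1/6
  k=1: −1/(1!*0!*2!*0!*2!*2!) = -1/8
Σ = 1/24  ⇒  CG² = 48/5*1/24² = 1/60
CG = +√(1/60) = +0.129099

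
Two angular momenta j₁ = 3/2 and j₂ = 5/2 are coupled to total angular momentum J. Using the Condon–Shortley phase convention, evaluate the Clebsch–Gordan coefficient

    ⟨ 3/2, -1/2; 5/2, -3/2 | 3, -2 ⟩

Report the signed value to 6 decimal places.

+√(1/12) = +0.288675

√[7·1!2!4!/8! · 1!2!1!4!1!5!] = √(48)
  +(−1)^0/∏(0,1,2,1,0,3)! = 1/12  (running 1/12)
  +(−1)^1/∏(1,0,1,0,1,4)! = -1/24  (running 1/24)
⟨..|..⟩ = √(48)·(1/24) = +0.288675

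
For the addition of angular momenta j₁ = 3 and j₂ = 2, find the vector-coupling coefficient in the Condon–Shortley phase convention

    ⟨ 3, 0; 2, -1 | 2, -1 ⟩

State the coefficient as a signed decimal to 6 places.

j₁+j₂−J=3  J+j₁−j₂=3  J−j₁+j₂=1  j₁+j₂+J+1=8
(j₁±m₁, j₂±m₂, J±M) = (3,3,1,3,1,3)
P² = 81/14
sum k=0..1:
  [0] +1/36 = 1/36
  [1] −1/4 = -1/4
S = -2/9
C² = P²·S² = 2/7 ; C = -0.534522

−√(2/7) = -0.534522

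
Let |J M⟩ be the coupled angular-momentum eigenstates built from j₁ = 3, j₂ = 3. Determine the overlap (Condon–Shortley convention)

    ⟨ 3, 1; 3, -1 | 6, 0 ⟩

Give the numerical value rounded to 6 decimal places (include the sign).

√[13·0!6!6!/13! · 4!2!2!4!6!6!] = √(99532800/77)
  +(−1)^0/∏(0,0,2,2,4,4)! = 1/2304  (running 1/2304)
⟨..|..⟩ = √(99532800/77)·(1/2304) = +0.493464

+√(75/308) = +0.493464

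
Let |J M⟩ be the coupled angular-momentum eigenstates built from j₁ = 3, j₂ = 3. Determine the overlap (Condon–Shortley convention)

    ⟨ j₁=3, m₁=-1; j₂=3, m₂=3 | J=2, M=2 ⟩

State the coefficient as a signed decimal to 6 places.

j₁+j₂−J=4  J+j₁−j₂=2  J−j₁+j₂=2  j₁+j₂+J+1=9
(j₁±m₁, j₂±m₂, J±M) = (2,4,6,0,4,0)
P² = 7680/7
sum k=4..4:
  [4] +1/96 = 1/96
S = 1/96
C² = P²·S² = 5/42 ; C = +0.345033

+√(5/42) ≈ +0.345033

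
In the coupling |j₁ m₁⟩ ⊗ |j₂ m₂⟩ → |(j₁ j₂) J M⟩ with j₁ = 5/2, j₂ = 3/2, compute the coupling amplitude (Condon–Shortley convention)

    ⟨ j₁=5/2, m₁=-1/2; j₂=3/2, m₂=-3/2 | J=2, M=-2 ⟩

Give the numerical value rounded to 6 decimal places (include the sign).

triangle: 2!*3!*1!/7! = 12/5040
(j±m)!: 2!*3!*0!*3!*0!*4! = 1728
prefactor² = (2J+1)*Δ*N² = 144/7
  k=0: +1/(0!*2!*3!*0!*0!*1!) = 1/12
Σ = 1/12  ⇒  CG² = 144/7*1/12² = 1/7
CG = +√(1/7) = +0.377964

+0.377964  (= +√(1/7))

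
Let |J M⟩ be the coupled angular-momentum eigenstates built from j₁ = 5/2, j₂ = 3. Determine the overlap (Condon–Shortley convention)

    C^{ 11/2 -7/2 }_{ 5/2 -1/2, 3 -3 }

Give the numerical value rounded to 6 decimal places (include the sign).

j₁+j₂−J=0  J+j₁−j₂=5  J−j₁+j₂=6  j₁+j₂+J+1=12
(j₁±m₁, j₂±m₂, J±M) = (2,3,0,6,2,9)
P² = 149299200/11
sum k=0..0:
  [0] +1/8640 = 1/8640
S = 1/8640
C² = P²·S² = 2/11 ; C = +0.426401

+0.426401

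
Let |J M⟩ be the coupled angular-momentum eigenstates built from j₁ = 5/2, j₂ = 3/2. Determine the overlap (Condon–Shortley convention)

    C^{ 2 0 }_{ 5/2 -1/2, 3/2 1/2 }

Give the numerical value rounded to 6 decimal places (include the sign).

triangle: 2!*3!*1!/7! = 12/5040
(j±m)!: 2!*3!*2!*1!*2!*2! = 96
prefactor² = (2J+1)*Δ*N² = 8/7
  k=1: −1/(1!*1!*2!*1!*1!*0!) = -1/2
  k=2: +1/(2!*0!*1!*0!*2!*1!) = 1/4
Σ = -1/4  ⇒  CG² = 8/7*(-1/4)² = 1/14
CG = −√(1/14) = -0.267261

-0.267261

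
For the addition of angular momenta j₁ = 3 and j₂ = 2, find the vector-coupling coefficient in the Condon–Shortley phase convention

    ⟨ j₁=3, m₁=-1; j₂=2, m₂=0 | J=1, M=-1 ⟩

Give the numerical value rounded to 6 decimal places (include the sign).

+0.414039

√[3·4!2!0!/7! · 2!4!2!2!0!2!] = √(384/35)
  +(−1)^2/∏(2,2,2,0,0,0)! = 1/8  (running 1/8)
⟨..|..⟩ = √(384/35)·(1/8) = +0.414039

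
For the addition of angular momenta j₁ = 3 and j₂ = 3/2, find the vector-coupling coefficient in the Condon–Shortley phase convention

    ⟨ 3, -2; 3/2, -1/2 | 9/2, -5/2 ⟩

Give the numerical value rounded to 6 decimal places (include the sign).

j₁+j₂−J=0  J+j₁−j₂=6  J−j₁+j₂=3  j₁+j₂+J+1=10
(j₁±m₁, j₂±m₂, J±M) = (1,5,1,2,2,7)
P² = 28800
sum k=0..0:
  [0] +1/240 = 1/240
S = 1/240
C² = P²·S² = 1/2 ; C = +0.707107

+0.707107  (= +√(1/2))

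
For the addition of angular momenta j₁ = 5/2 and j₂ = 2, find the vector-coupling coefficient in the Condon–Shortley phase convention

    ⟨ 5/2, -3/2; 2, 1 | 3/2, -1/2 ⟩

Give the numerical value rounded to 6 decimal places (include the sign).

j₁+j₂−J=3  J+j₁−j₂=2  J−j₁+j₂=1  j₁+j₂+J+1=7
(j₁±m₁, j₂±m₂, J±M) = (1,4,3,1,1,2)
P² = 96/35
sum k=2..3:
  [2] +1/4 = 1/4
  [3] −1/6 = -1/6
S = 1/12
C² = P²·S² = 2/105 ; C = +0.138013

+0.138013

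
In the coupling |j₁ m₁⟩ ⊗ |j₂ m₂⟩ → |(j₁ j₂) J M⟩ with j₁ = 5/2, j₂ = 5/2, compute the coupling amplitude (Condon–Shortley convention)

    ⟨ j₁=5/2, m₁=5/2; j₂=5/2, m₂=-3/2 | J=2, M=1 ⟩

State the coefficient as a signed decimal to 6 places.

j₁+j₂−J=3  J+j₁−j₂=2  J−j₁+j₂=2  j₁+j₂+J+1=8
(j₁±m₁, j₂±m₂, J±M) = (5,0,1,4,3,1)
P² = 360/7
sum k=0..0:
  [0] +1/12 = 1/12
S = 1/12
C² = P²·S² = 5/14 ; C = +0.597614

+0.597614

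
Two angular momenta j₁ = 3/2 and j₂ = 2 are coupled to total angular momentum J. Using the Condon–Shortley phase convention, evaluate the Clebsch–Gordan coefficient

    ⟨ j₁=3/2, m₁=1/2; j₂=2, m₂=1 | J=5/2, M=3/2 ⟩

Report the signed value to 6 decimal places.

j₁+j₂−J=1  J+j₁−j₂=2  J−j₁+j₂=3  j₁+j₂+J+1=7
(j₁±m₁, j₂±m₂, J±M) = (2,1,3,1,4,1)
P² = 144/35
sum k=0..1:
  [0] +1/6 = 1/6
  [1] −1/4 = -1/4
S = -1/12
C² = P²·S² = 1/35 ; C = -0.169031

-0.169031  (= −√(1/35))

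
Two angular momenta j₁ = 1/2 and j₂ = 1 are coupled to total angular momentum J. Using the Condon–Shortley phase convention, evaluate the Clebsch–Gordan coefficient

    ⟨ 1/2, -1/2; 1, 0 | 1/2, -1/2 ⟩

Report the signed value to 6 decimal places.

triangle: 1!×0!×1!/3! = 1/6
(j±m)!: 0!×1!×1!×1!×0!×1! = 1
prefactor² = (2J+1)×Δ×N² = 1/3
  k=1: −1/(1!×0!×0!×0!×0!×1!) = -1
Σ = -1  ⇒  CG² = 1/3×(-1)² = 1/3
CG = −√(1/3) = -0.577350

-0.577350  (= −√(1/3))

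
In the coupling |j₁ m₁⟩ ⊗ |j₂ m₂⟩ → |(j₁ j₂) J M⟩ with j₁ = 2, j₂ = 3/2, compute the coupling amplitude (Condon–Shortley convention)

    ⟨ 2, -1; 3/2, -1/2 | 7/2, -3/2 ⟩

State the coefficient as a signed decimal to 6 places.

√[8·0!4!3!/8! · 1!3!1!2!2!5!] = √(576/7)
  +(−1)^0/∏(0,0,3,1,1,2)! = 1/12  (running 1/12)
⟨..|..⟩ = √(576/7)·(1/12) = +0.755929

+√(4/7) ≈ +0.755929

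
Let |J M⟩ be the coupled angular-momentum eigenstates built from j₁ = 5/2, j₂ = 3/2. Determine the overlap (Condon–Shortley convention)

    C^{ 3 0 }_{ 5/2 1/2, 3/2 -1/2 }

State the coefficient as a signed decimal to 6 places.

+√(1/5) ≈ +0.447214

j₁+j₂−J=1  J+j₁−j₂=4  J−j₁+j₂=2  j₁+j₂+J+1=8
(j₁±m₁, j₂±m₂, J±M) = (3,2,1,2,3,3)
P² = 36/5
sum k=0..1:
  [0] +1/4 = 1/4
  [1] −1/12 = -1/12
S = 1/6
C² = P²·S² = 1/5 ; C = +0.447214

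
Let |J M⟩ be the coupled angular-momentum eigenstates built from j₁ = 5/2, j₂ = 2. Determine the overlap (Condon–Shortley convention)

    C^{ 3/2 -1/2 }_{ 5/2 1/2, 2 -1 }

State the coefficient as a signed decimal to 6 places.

j₁+j₂−J=3  J+j₁−j₂=2  J−j₁+j₂=1  j₁+j₂+J+1=7
(j₁±m₁, j₂±m₂, J±M) = (3,2,1,3,1,2)
P² = 48/35
sum k=0..1:
  [0] +1/12 = 1/12
  [1] −1/2 = -1/2
S = -5/12
C² = P²·S² = 5/21 ; C = -0.487950

−√(5/21) = -0.487950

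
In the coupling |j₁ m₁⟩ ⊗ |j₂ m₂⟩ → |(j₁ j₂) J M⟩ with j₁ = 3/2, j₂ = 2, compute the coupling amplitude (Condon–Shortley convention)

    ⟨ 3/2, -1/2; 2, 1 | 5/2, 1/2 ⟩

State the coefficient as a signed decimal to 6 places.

-0.597614  (= −√(5/14))

triangle: 1!*2!*3!/7! = 12/5040
(j±m)!: 1!*2!*3!*1!*3!*2! = 144
prefactor² = (2J+1)*Δ*N² = 72/35
  k=0: +1/(0!*1!*2!*3!*0!*0!) = 1/12
  k=1: −1/(1!*0!*1!*2!*1!*1!) = -1/2
Σ = -5/12  ⇒  CG² = 72/35*(-5/12)² = 5/14
CG = −√(5/14) = -0.597614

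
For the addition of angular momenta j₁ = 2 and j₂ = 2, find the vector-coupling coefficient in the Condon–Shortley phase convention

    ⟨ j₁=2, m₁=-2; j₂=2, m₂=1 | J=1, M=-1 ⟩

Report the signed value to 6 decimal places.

√[3·3!1!1!/6! · 0!4!3!1!0!2!] = √(36/5)
  +(−1)^3/∏(3,0,1,0,0,1)! = -1/6  (running -1/6)
⟨..|..⟩ = √(36/5)·(-1/6) = -0.447214

−√(1/5) ≈ -0.447214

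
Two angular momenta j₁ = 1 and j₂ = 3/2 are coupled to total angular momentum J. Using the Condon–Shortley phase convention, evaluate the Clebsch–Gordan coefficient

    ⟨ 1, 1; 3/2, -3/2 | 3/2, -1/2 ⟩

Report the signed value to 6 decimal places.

+√(2/5) = +0.632456

√[4·1!1!2!/5! · 2!0!0!3!1!2!] = √(8/5)
  +(−1)^0/∏(0,1,0,0,1,2)! = 1/2  (running 1/2)
⟨..|..⟩ = √(8/5)·(1/2) = +0.632456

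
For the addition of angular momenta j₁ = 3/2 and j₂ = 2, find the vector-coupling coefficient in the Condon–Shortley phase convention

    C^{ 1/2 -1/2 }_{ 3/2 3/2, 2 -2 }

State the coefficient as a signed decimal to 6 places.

+√(2/5) ≈ +0.632456

j₁+j₂−J=3  J+j₁−j₂=0  J−j₁+j₂=1  j₁+j₂+J+1=5
(j₁±m₁, j₂±m₂, J±M) = (3,0,0,4,0,1)
P² = 72/5
sum k=0..0:
  [0] +1/6 = 1/6
S = 1/6
C² = P²·S² = 2/5 ; C = +0.632456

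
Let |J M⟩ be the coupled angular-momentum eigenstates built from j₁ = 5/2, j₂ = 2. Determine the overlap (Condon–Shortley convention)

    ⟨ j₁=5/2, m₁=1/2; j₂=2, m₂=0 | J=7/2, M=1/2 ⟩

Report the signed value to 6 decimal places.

+0.195180  (= +√(4/105))

√[8·1!4!3!/9! · 3!2!2!2!4!3!] = √(768/35)
  +(−1)^0/∏(0,1,2,2,2,1)! = 1/8  (running 1/8)
  +(−1)^1/∏(1,0,1,1,3,2)! = -1/12  (running 1/24)
⟨..|..⟩ = √(768/35)·(1/24) = +0.195180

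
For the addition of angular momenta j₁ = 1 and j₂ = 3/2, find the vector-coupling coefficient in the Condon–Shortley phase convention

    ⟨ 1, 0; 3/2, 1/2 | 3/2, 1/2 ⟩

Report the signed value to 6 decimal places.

-0.258199

triangle: 1!×1!×2!/5! = 2/120
(j±m)!: 1!×1!×2!×1!×2!×1! = 4
prefactor² = (2J+1)×Δ×N² = 4/15
  k=0: +1/(0!×1!×1!×2!×0!×0!) = 1/2
  k=1: −1/(1!×0!×0!×1!×1!×1!) = -1
Σ = -1/2  ⇒  CG² = 4/15×(-1/2)² = 1/15
CG = −√(1/15) = -0.258199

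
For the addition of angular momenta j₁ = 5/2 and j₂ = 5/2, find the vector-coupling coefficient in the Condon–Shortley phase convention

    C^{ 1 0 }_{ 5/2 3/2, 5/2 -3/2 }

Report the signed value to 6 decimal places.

−√(9/70) ≈ -0.358569

j₁+j₂−J=4  J+j₁−j₂=1  J−j₁+j₂=1  j₁+j₂+J+1=7
(j₁±m₁, j₂±m₂, J±M) = (4,1,1,4,1,1)
P² = 288/35
sum k=0..1:
  [0] +1/24 = 1/24
  [1] −1/6 = -1/6
S = -1/8
C² = P²·S² = 9/70 ; C = -0.358569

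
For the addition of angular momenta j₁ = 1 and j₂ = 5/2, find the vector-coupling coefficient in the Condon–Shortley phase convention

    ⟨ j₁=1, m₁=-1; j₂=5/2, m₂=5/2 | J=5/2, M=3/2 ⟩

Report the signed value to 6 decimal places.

-0.534522

j₁+j₂−J=1  J+j₁−j₂=1  J−j₁+j₂=4  j₁+j₂+J+1=7
(j₁±m₁, j₂±m₂, J±M) = (0,2,5,0,4,1)
P² = 1152/7
sum k=1..1:
  [1] −1/24 = -1/24
S = -1/24
C² = P²·S² = 2/7 ; C = -0.534522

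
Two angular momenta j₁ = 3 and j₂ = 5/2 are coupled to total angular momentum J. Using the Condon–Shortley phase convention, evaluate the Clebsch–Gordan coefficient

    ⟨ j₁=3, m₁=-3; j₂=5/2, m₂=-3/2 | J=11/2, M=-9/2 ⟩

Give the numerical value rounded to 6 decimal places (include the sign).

+0.674200  (= +√(5/11))

√[12·0!6!5!/12! · 0!6!1!4!1!10!] = √(1492992000/11)
  +(−1)^0/∏(0,0,6,1,0,4)! = 1/17280  (running 1/17280)
⟨..|..⟩ = √(1492992000/11)·(1/17280) = +0.674200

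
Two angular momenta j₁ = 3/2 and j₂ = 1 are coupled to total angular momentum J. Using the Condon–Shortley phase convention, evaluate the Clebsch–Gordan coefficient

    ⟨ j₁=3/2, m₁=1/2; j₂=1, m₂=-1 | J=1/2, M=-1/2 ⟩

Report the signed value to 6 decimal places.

+0.408248

j₁+j₂−J=2  J+j₁−j₂=1  J−j₁+j₂=0  j₁+j₂+J+1=4
(j₁±m₁, j₂±m₂, J±M) = (2,1,0,2,0,1)
P² = 2/3
sum k=0..0:
  [0] +1/2 = 1/2
S = 1/2
C² = P²·S² = 1/6 ; C = +0.408248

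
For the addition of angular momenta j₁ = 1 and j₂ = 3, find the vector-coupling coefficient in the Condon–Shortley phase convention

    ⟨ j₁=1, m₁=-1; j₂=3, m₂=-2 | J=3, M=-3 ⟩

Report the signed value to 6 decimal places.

-0.500000  (= −√(1/4))

√[7·1!1!5!/8! · 0!2!1!5!0!6!] = √(3600)
  +(−1)^1/∏(1,0,1,0,0,5)! = -1/120  (running -1/120)
⟨..|..⟩ = √(3600)·(-1/120) = -0.500000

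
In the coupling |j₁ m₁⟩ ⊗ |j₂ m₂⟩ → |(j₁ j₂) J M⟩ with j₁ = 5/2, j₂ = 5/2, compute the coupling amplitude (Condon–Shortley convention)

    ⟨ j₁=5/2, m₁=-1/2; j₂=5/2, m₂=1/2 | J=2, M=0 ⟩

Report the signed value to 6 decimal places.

+0.436436  (= +√(4/21))

triangle: 3!*2!*2!/8! = 24/40320
(j±m)!: 2!*3!*3!*2!*2!*2! = 576
prefactor² = (2J+1)*Δ*N² = 12/7
  k=1: −1/(1!*2!*2!*2!*0!*0!) = -1/8
  k=2: +1/(2!*1!*1!*1!*1!*1!) = 1/2
  k=3: −1/(3!*0!*0!*0!*2!*2!) = -1/24
Σ = 1/3  ⇒  CG² = 12/7*1/3² = 4/21
CG = +√(4/21) = +0.436436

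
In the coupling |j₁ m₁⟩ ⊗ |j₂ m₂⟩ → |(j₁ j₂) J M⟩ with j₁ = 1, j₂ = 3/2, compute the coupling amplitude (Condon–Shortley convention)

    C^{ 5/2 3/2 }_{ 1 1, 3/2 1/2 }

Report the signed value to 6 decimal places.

+0.774597

j₁+j₂−J=0  J+j₁−j₂=2  J−j₁+j₂=3  j₁+j₂+J+1=6
(j₁±m₁, j₂±m₂, J±M) = (2,0,2,1,4,1)
P² = 48/5
sum k=0..0:
  [0] +1/4 = 1/4
S = 1/4
C² = P²·S² = 3/5 ; C = +0.774597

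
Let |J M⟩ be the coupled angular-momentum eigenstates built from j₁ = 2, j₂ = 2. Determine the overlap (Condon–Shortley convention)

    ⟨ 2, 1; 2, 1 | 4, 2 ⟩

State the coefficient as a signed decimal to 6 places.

+√(4/7) ≈ +0.755929

√[9·0!4!4!/9! · 3!1!3!1!6!2!] = √(5184/7)
  +(−1)^0/∏(0,0,1,3,3,1)! = 1/36  (running 1/36)
⟨..|..⟩ = √(5184/7)·(1/36) = +0.755929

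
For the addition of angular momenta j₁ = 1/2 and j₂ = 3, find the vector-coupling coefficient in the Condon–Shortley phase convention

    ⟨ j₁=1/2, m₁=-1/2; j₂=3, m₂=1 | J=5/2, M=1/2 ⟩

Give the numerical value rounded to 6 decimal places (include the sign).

j₁+j₂−J=1  J+j₁−j₂=0  J−j₁+j₂=5  j₁+j₂+J+1=7
(j₁±m₁, j₂±m₂, J±M) = (0,1,4,2,3,2)
P² = 576/7
sum k=1..1:
  [1] −1/12 = -1/12
S = -1/12
C² = P²·S² = 4/7 ; C = -0.755929

-0.755929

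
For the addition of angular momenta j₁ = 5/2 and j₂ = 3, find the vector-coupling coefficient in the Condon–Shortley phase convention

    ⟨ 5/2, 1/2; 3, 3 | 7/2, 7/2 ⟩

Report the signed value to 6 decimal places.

triangle: 2!*3!*4!/10! = 288/3628800
(j±m)!: 3!*2!*6!*0!*7!*0! = 43545600
prefactor² = (2J+1)*Δ*N² = 27648
  k=2: +1/(2!*0!*0!*4!*3!*0!) = 1/288
Σ = 1/288  ⇒  CG² = 27648*1/288² = 1/3
CG = +√(1/3) = +0.577350

+√(1/3) ≈ +0.577350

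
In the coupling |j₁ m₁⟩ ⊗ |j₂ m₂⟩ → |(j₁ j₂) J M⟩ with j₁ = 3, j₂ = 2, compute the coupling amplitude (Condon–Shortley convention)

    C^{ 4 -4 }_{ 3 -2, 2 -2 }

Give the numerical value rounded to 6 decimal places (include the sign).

+0.632456

√[9·1!5!3!/10! · 1!5!0!4!0!8!] = √(207360)
  +(−1)^0/∏(0,1,5,0,0,3)! = 1/720  (running 1/720)
⟨..|..⟩ = √(207360)·(1/720) = +0.632456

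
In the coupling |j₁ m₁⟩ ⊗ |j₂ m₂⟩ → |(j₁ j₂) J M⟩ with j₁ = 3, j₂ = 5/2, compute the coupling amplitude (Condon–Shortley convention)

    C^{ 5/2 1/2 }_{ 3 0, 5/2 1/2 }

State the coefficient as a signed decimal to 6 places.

+√(8/105) ≈ +0.276026

triangle: 3!·3!·2!/9! = 72/362880
(j±m)!: 3!·3!·3!·2!·3!·2! = 5184
prefactor² = (2J+1)·Δ·N² = 216/35
  k=1: −1/(1!·2!·2!·2!·1!·0!) = -1/8
  k=2: +1/(2!·1!·1!·1!·2!·1!) = 1/4
  k=3: −1/(3!·0!·0!·0!·3!·2!) = -1/72
Σ = 1/9  ⇒  CG² = 216/35·1/9² = 8/105
CG = +√(8/105) = +0.276026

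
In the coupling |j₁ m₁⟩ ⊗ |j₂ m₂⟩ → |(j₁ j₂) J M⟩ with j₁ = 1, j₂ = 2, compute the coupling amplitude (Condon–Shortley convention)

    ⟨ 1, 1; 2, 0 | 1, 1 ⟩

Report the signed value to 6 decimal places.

+√(1/10) ≈ +0.316228

triangle: 2!·0!·2!/5! = 4/120
(j±m)!: 2!·0!·2!·2!·2!·0! = 16
prefactor² = (2J+1)·Δ·N² = 8/5
  k=0: +1/(0!·2!·0!·2!·0!·0!) = 1/4
Σ = 1/4  ⇒  CG² = 8/5·1/4² = 1/10
CG = +√(1/10) = +0.316228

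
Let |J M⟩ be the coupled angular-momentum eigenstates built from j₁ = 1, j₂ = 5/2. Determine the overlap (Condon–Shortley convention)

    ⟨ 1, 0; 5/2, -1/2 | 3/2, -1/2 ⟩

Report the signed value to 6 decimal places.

j₁+j₂−J=2  J+j₁−j₂=0  J−j₁+j₂=3  j₁+j₂+J+1=6
(j₁±m₁, j₂±m₂, J±M) = (1,1,2,3,1,2)
P² = 8/5
sum k=1..1:
  [1] −1/2 = -1/2
S = -1/2
C² = P²·S² = 2/5 ; C = -0.632456

−√(2/5) ≈ -0.632456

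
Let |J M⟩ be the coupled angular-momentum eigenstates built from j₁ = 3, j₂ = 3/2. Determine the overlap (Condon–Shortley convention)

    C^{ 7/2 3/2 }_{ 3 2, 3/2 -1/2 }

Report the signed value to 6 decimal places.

j₁+j₂−J=1  J+j₁−j₂=5  J−j₁+j₂=2  j₁+j₂+J+1=9
(j₁±m₁, j₂±m₂, J±M) = (5,1,1,2,5,2)
P² = 6400/21
sum k=0..1:
  [0] +1/24 = 1/24
  [1] −1/240 = -1/240
S = 3/80
C² = P²·S² = 3/7 ; C = +0.654654

+√(3/7) ≈ +0.654654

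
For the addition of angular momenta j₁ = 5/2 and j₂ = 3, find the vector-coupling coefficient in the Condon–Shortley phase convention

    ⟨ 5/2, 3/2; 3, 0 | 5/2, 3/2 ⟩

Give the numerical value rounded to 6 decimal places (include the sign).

-0.483046

triangle: 3!×2!×3!/9! = 72/362880
(j±m)!: 4!×1!×3!×3!×4!×1! = 20736
prefactor² = (2J+1)×Δ×N² = 864/35
  k=0: +1/(0!×3!×1!×3!×1!×0!) = 1/36
  k=1: −1/(1!×2!×0!×2!×2!×1!) = -1/8
Σ = -7/72  ⇒  CG² = 864/35×(-7/72)² = 7/30
CG = −√(7/30) = -0.483046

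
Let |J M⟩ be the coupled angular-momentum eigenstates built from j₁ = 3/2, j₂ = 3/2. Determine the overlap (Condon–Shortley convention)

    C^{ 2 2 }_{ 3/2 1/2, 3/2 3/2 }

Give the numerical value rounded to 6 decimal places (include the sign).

−√(1/2) = -0.707107

√[5·1!2!2!/6! · 2!1!3!0!4!0!] = √(8)
  +(−1)^1/∏(1,0,0,2,2,0)! = -1/4  (running -1/4)
⟨..|..⟩ = √(8)·(-1/4) = -0.707107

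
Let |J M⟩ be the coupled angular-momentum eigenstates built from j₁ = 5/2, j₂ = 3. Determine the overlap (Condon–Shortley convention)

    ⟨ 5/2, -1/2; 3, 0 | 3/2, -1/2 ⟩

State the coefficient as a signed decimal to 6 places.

triangle: 4!×1!×2!/8! = 48/40320
(j±m)!: 2!×3!×3!×3!×1!×2! = 864
prefactor² = (2J+1)×Δ×N² = 144/35
  k=2: +1/(2!×2!×1!×1!×0!×1!) = 1/4
  k=3: −1/(3!×1!×0!×0!×1!×2!) = -1/12
Σ = 1/6  ⇒  CG² = 144/35×1/6² = 4/35
CG = +√(4/35) = +0.338062

+√(4/35) = +0.338062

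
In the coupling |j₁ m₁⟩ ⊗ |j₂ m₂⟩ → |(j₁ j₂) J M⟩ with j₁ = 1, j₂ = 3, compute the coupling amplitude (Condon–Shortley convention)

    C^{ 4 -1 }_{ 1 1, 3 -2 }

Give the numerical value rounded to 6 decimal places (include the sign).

√[9·0!2!6!/9! · 2!0!1!5!3!5!] = √(43200/7)
  +(−1)^0/∏(0,0,0,1,2,5)! = 1/240  (running 1/240)
⟨..|..⟩ = √(43200/7)·(1/240) = +0.327327

+0.327327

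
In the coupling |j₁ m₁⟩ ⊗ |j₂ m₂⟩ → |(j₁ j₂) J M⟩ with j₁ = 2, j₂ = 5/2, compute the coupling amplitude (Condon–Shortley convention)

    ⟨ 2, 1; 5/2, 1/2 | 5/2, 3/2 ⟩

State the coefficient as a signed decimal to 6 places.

j₁+j₂−J=2  J+j₁−j₂=2  J−j₁+j₂=3  j₁+j₂+J+1=8
(j₁±m₁, j₂±m₂, J±M) = (3,1,3,2,4,1)
P² = 216/35
sum k=0..1:
  [0] +1/12 = 1/12
  [1] −1/4 = -1/4
S = -1/6
C² = P²·S² = 6/35 ; C = -0.414039

−√(6/35) ≈ -0.414039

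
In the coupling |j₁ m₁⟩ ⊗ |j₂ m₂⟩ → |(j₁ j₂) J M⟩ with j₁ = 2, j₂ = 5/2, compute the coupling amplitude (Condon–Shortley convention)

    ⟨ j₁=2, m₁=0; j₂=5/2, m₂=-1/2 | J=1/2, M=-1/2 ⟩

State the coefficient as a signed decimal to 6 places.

√[2·4!0!1!/6! · 2!2!2!3!0!1!] = √(16/5)
  +(−1)^2/∏(2,2,0,0,0,1)! = 1/4  (running 1/4)
⟨..|..⟩ = √(16/5)·(1/4) = +0.447214

+√(1/5) = +0.447214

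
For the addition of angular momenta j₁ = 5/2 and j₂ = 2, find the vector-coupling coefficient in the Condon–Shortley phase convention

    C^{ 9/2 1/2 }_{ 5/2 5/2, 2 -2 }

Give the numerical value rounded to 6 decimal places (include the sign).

√[10·0!5!4!/10! · 5!0!0!4!5!4!] = √(460800/7)
  +(−1)^0/∏(0,0,0,0,5,4)! = 1/2880  (running 1/2880)
⟨..|..⟩ = √(460800/7)·(1/2880) = +0.089087

+√(1/126) = +0.089087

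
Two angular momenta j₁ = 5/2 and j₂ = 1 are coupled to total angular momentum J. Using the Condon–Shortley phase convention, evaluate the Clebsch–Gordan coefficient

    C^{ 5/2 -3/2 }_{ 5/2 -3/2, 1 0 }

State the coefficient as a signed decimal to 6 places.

√[6·1!4!1!/7! · 1!4!1!1!1!4!] = √(576/35)
  +(−1)^0/∏(0,1,4,1,0,0)! = 1/24  (running 1/24)
  +(−1)^1/∏(1,0,3,0,1,1)! = -1/6  (running -1/8)
⟨..|..⟩ = √(576/35)·(-1/8) = -0.507093

-0.507093  (= −√(9/35))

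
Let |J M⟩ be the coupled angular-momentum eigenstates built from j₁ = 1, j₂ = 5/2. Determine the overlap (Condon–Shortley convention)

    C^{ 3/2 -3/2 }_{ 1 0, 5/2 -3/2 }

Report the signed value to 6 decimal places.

j₁+j₂−J=2  J+j₁−j₂=0  J−j₁+j₂=3  j₁+j₂+J+1=6
(j₁±m₁, j₂±m₂, J±M) = (1,1,1,4,0,3)
P² = 48/5
sum k=1..1:
  [1] −1/6 = -1/6
S = -1/6
C² = P²·S² = 4/15 ; C = -0.516398

−√(4/15) = -0.516398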